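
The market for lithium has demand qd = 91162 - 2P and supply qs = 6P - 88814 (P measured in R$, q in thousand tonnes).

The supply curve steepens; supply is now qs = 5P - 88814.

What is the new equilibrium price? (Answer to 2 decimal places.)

25710.86

Before the shock: 91162 - 2P = 6P - 88814 ⇒ 179976 = 8P ⇒ P = 22497, q = 46168.
The shock moves the curves to qd = 91162 - 2P and qs = 5P - 88814.
Setting them equal: 91162 - 2P = 5P - 88814 → 179976 = 7P, so P = 179976/7 ≈ 25710.8571 and q = 278182/7 ≈ 39740.2857.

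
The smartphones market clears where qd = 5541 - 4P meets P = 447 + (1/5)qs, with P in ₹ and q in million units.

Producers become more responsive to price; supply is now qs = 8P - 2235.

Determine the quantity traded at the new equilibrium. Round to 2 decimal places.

Before the shock: 5541 - 4P = 5P - 2235 ⇒ 7776 = 9P ⇒ P = 864, q = 2085.
The new curves are qd = 5541 - 4P (demand) and qs = 8P - 2235 (supply).
Equate the new curves: 5541 - 4P = 8P - 2235, giving 7776 = 12P, P = 648, q = 2949.

2949.00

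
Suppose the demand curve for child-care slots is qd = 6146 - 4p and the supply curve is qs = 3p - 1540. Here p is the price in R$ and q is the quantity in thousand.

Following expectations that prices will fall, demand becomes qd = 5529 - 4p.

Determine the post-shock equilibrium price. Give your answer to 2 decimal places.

1009.86

Original equilibrium: 6146 - 4p = 3p - 1540 gives 7686 = 7p, so p = 1098 and q = 1754.
After the shift, demand is qd = 5529 - 4p and supply is qs = 3p - 1540.
Clearing the new market: 5529 - 4p = 3p - 1540, so p = 7069/7 ≈ 1009.8571 and q = 10427/7 ≈ 1489.5714.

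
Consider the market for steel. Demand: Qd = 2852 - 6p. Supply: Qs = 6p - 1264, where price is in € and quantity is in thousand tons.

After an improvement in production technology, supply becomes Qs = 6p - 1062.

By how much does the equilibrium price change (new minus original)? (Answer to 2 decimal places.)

-16.83

Original equilibrium: 2852 - 6p = 6p - 1264 gives 4116 = 12p, so p = 343 and Q = 794.
The new curves are Qd = 2852 - 6p (demand) and Qs = 6p - 1062 (supply).
Clearing the new market: 2852 - 6p = 6p - 1062, so p = 1957/6 ≈ 326.1667 and Q = 895.
Δp = 326.1667 − 343 = -16.83.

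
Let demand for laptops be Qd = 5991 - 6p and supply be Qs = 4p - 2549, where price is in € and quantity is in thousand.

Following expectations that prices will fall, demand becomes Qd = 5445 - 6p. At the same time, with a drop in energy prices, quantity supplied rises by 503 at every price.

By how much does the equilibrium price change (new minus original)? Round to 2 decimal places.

Initially, 5991 - 6p = 4p - 2549, so 8540 = 10p and p = 854, Q = 867.
With the change applied: demand Qd = 5445 - 6p, supply Qs = 4p - 2046.
Equate the new curves: 5445 - 6p = 4p - 2046, giving 7491 = 10p, p = 749.1, Q = 950.4.
Δp = 749.1 − 854 = -104.90.

-104.90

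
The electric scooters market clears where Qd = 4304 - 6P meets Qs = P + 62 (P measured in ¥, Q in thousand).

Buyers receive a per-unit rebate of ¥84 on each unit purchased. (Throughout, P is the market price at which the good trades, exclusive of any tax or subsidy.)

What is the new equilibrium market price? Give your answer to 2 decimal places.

678.00

Initially, 4304 - 6P = P + 62, so 4242 = 7P and P = 606, Q = 668.
Since buyers' out-of-pocket price is the market price minus the rebate, the effective demand curve becomes Qd = 4808 - 6P.
New equilibrium: 4808 - 6P = P + 62 ⇒ 4746 = 7P ⇒ P = 678, Q = 740.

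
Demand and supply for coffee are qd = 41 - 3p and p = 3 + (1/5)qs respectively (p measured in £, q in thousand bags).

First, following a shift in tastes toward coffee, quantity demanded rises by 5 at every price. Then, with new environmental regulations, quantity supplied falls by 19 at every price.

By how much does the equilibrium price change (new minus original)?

+3

Before the shock: 41 - 3p = 5p - 15 ⇒ 56 = 8p ⇒ p = 7, q = 20.
With the change applied: demand qd = 46 - 3p, supply qs = 5p - 34.
Clearing the new market: 46 - 3p = 5p - 34, so p = 10 and q = 16.
Δp = 10 − 7 = +3.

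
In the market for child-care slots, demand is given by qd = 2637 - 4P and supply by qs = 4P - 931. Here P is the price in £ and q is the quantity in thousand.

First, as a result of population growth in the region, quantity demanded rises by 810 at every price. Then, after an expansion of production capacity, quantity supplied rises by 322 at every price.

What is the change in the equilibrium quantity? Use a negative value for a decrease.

Before the shock: 2637 - 4P = 4P - 931 ⇒ 3568 = 8P ⇒ P = 446, q = 853.
With the change applied: demand qd = 3447 - 4P, supply qs = 4P - 609.
Clearing the new market: 3447 - 4P = 4P - 609, so P = 507 and q = 1419.
Δq = 1419 − 853 = +566.

+566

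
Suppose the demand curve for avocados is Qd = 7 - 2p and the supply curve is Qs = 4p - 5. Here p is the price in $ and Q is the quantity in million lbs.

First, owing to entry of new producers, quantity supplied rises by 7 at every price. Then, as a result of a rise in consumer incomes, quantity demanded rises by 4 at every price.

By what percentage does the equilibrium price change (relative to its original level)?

-25

Original equilibrium: 7 - 2p = 4p - 5 gives 12 = 6p, so p = 2 and Q = 3.
The shock moves the curves to Qd = 11 - 2p and Qs = 4p + 2.
New equilibrium: 11 - 2p = 4p + 2 ⇒ 9 = 6p ⇒ p = 1.5, Q = 8.
%Δp = (1.5 − 2) / 2 × 100 = -25%.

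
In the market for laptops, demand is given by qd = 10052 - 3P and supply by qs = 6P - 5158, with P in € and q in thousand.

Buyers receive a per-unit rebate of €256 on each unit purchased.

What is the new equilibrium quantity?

5494

Original equilibrium: 10052 - 3P = 6P - 5158 gives 15210 = 9P, so P = 1690 and q = 4982.
Since buyers' out-of-pocket price is the market price minus the rebate, the effective demand curve becomes qd = 10820 - 3P.
Clearing the new market: 10820 - 3P = 6P - 5158, so P = 5326/3 ≈ 1775.3333 and q = 5494.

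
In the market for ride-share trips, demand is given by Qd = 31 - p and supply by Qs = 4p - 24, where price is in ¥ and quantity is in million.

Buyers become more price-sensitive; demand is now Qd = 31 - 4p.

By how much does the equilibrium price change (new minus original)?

Solve the original market: 31 - p = 4p - 24, hence p = 11 and Q = 20.
The new curves are Qd = 31 - 4p (demand) and Qs = 4p - 24 (supply).
Setting them equal: 31 - 4p = 4p - 24 → 55 = 8p, so p = 6.875 and Q = 3.5.
Δp = 6.875 − 11 = -4.125.

-4.125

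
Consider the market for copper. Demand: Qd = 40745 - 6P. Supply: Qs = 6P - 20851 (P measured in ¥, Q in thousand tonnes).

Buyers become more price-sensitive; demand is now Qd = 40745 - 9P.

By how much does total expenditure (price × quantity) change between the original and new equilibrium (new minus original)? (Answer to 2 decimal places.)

Original equilibrium: 40745 - 6P = 6P - 20851 gives 61596 = 12P, so P = 5133 and Q = 9947.
The new curves are Qd = 40745 - 9P (demand) and Qs = 6P - 20851 (supply).
New equilibrium: 40745 - 9P = 6P - 20851 ⇒ 61596 = 15P ⇒ P = 4106.4, Q = 3787.4.
Expenditure moves from 5133×9947 = 51057951 to 4106.4×3787.4 = 15552579.36; change = -35505371.64.

-35505371.64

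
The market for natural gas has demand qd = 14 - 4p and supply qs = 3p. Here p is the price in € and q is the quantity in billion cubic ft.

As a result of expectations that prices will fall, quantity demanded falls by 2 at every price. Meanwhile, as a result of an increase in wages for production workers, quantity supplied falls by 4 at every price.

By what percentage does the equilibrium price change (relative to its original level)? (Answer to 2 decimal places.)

+14.29

Before the shock: 14 - 4p = 3p ⇒ 14 = 7p ⇒ p = 2, q = 6.
The new curves are qd = 12 - 4p (demand) and qs = 3p - 4 (supply).
Equate the new curves: 12 - 4p = 3p - 4, giving 16 = 7p, p = 16/7 ≈ 2.2857, q = 20/7 ≈ 2.8571.
%Δp = (2.2857 − 2) / 2 × 100 = +14.29%.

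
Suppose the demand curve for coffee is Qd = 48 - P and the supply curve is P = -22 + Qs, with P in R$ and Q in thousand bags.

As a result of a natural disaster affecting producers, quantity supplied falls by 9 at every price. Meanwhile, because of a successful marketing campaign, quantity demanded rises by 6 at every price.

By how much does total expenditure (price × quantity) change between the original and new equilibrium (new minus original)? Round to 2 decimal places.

Before the shock: 48 - P = P + 22 ⇒ 26 = 2P ⇒ P = 13, Q = 35.
After the shift, demand is Qd = 54 - P and supply is Qs = P + 13.
Clearing the new market: 54 - P = P + 13, so P = 20.5 and Q = 33.5.
Expenditure moves from 13×35 = 455 to 20.5×33.5 = 686.75; change = +231.75.

+231.75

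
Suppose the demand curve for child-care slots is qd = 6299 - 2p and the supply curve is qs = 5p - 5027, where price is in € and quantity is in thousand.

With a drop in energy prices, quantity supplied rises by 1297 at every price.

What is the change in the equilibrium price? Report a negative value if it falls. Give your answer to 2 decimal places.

-185.29

Initially, 6299 - 2p = 5p - 5027, so 11326 = 7p and p = 1618, q = 3063.
After the shift, demand is qd = 6299 - 2p and supply is qs = 5p - 3730.
New equilibrium: 6299 - 2p = 5p - 3730 ⇒ 10029 = 7p ⇒ p = 10029/7 ≈ 1432.7143, q = 24035/7 ≈ 3433.5714.
Δp = 1432.7143 − 1618 = -185.29.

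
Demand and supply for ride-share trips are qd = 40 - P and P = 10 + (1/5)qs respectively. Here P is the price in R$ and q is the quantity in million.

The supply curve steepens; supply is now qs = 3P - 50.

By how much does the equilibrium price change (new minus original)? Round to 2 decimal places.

+7.50

Solve the original market: 40 - P = 5P - 50, hence P = 15 and q = 25.
The shock moves the curves to qd = 40 - P and qs = 3P - 50.
Clearing the new market: 40 - P = 3P - 50, so P = 22.5 and q = 17.5.
ΔP = 22.5 − 15 = +7.50.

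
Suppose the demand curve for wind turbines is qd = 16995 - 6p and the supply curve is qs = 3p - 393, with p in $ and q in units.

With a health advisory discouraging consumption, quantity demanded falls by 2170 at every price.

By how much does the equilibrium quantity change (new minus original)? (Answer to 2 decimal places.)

-723.33

Initially, 16995 - 6p = 3p - 393, so 17388 = 9p and p = 1932, q = 5403.
After the shift, demand is qd = 14825 - 6p and supply is qs = 3p - 393.
Equate the new curves: 14825 - 6p = 3p - 393, giving 15218 = 9p, p = 15218/9 ≈ 1690.8889, q = 14039/3 ≈ 4679.6667.
Δq = 4679.6667 − 5403 = -723.33.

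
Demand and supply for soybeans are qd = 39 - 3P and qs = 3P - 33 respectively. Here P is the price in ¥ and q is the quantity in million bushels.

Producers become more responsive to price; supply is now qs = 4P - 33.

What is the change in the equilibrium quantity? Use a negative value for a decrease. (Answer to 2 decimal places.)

Initially, 39 - 3P = 3P - 33, so 72 = 6P and P = 12, q = 3.
The shock moves the curves to qd = 39 - 3P and qs = 4P - 33.
Clearing the new market: 39 - 3P = 4P - 33, so P = 72/7 ≈ 10.2857 and q = 57/7 ≈ 8.1429.
Δq = 8.1429 − 3 = +5.14.

+5.14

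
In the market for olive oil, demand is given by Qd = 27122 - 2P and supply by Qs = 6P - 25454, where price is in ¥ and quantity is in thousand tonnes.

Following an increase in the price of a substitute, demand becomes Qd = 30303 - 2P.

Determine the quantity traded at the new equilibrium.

16363.75

Solve the original market: 27122 - 2P = 6P - 25454, hence P = 6572 and Q = 13978.
After the shift, demand is Qd = 30303 - 2P and supply is Qs = 6P - 25454.
Setting them equal: 30303 - 2P = 6P - 25454 → 55757 = 8P, so P = 6969.625 and Q = 16363.75.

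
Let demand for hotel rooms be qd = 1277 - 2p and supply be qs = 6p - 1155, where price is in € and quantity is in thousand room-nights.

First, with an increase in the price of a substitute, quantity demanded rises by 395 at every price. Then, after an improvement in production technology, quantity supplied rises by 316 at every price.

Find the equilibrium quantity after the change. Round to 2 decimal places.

1044.25

Original equilibrium: 1277 - 2p = 6p - 1155 gives 2432 = 8p, so p = 304 and q = 669.
After the shift, demand is qd = 1672 - 2p and supply is qs = 6p - 839.
Equate the new curves: 1672 - 2p = 6p - 839, giving 2511 = 8p, p = 313.875, q = 1044.25.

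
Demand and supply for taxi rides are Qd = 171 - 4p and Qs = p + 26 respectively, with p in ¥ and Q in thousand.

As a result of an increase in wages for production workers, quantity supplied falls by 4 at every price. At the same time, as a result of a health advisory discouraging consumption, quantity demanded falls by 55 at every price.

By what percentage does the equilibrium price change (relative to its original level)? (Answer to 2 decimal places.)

-35.17

Solve the original market: 171 - 4p = p + 26, hence p = 29 and Q = 55.
After the shift, demand is Qd = 116 - 4p and supply is Qs = p + 22.
Clearing the new market: 116 - 4p = p + 22, so p = 18.8 and Q = 40.8.
%Δp = (18.8 − 29) / 29 × 100 = -35.17%.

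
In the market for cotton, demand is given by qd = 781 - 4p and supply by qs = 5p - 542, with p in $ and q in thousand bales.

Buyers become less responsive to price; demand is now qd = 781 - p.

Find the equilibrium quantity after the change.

560.5

Initially, 781 - 4p = 5p - 542, so 1323 = 9p and p = 147, q = 193.
After the shift, demand is qd = 781 - p and supply is qs = 5p - 542.
New equilibrium: 781 - p = 5p - 542 ⇒ 1323 = 6p ⇒ p = 220.5, q = 560.5.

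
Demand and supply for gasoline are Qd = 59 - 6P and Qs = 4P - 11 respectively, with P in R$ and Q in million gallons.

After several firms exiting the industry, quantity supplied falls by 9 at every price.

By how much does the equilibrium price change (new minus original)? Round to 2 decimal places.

+0.90

Solve the original market: 59 - 6P = 4P - 11, hence P = 7 and Q = 17.
After the shift, demand is Qd = 59 - 6P and supply is Qs = 4P - 20.
Equate the new curves: 59 - 6P = 4P - 20, giving 79 = 10P, P = 7.9, Q = 11.6.
ΔP = 7.9 − 7 = +0.90.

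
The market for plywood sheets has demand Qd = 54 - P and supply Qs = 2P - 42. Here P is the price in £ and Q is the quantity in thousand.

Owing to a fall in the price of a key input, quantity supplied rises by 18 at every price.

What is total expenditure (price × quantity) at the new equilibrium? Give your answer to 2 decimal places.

728.00

Solve the original market: 54 - P = 2P - 42, hence P = 32 and Q = 22.
With the change applied: demand Qd = 54 - P, supply Qs = 2P - 24.
Equate the new curves: 54 - P = 2P - 24, giving 78 = 3P, P = 26, Q = 28.
New expenditure = 26 × 28 = 728.00.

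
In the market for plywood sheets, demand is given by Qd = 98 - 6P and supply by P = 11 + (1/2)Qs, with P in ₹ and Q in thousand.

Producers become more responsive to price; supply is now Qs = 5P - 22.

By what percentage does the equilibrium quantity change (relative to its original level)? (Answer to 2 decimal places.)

+306.82

Original equilibrium: 98 - 6P = 2P - 22 gives 120 = 8P, so P = 15 and Q = 8.
The shock moves the curves to Qd = 98 - 6P and Qs = 5P - 22.
New equilibrium: 98 - 6P = 5P - 22 ⇒ 120 = 11P ⇒ P = 120/11 ≈ 10.9091, Q = 358/11 ≈ 32.5455.
%ΔQ = (32.5455 − 8) / 8 × 100 = +306.82%.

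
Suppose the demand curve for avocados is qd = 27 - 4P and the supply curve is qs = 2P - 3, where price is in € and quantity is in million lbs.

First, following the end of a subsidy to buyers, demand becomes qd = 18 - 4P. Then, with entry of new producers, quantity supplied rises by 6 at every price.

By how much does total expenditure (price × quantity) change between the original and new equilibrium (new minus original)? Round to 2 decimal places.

-15.00

Initially, 27 - 4P = 2P - 3, so 30 = 6P and P = 5, q = 7.
With the change applied: demand qd = 18 - 4P, supply qs = 2P + 3.
Equate the new curves: 18 - 4P = 2P + 3, giving 15 = 6P, P = 2.5, q = 8.
Expenditure moves from 5×7 = 35 to 2.5×8 = 20; change = -15.00.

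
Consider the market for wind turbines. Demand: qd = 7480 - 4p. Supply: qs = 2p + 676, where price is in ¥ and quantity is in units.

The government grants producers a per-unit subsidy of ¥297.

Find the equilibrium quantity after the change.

Initially, 7480 - 4p = 2p + 676, so 6804 = 6p and p = 1134, q = 2944.
Since sellers receive the price plus the subsidy, the effective supply curve becomes qs = 2p + 1270.
Setting them equal: 7480 - 4p = 2p + 1270 → 6210 = 6p, so p = 1035 and q = 3340.

3340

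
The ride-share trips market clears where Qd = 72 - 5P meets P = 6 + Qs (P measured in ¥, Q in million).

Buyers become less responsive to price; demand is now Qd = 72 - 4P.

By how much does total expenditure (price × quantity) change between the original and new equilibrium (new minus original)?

Solve the original market: 72 - 5P = P - 6, hence P = 13 and Q = 7.
With the change applied: demand Qd = 72 - 4P, supply Qs = P - 6.
New equilibrium: 72 - 4P = P - 6 ⇒ 78 = 5P ⇒ P = 15.6, Q = 9.6.
Expenditure moves from 13×7 = 91 to 15.6×9.6 = 149.76; change = +58.76.

+58.76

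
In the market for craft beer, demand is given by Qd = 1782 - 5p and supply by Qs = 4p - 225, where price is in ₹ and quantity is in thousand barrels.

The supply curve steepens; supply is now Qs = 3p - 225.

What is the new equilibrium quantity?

Solve the original market: 1782 - 5p = 4p - 225, hence p = 223 and Q = 667.
The new curves are Qd = 1782 - 5p (demand) and Qs = 3p - 225 (supply).
Clearing the new market: 1782 - 5p = 3p - 225, so p = 250.875 and Q = 527.625.

527.625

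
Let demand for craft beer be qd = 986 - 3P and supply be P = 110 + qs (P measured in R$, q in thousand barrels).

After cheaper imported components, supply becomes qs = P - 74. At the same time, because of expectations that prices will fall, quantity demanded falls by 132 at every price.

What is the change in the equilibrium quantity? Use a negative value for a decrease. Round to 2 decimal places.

Initially, 986 - 3P = P - 110, so 1096 = 4P and P = 274, q = 164.
The new curves are qd = 854 - 3P (demand) and qs = P - 74 (supply).
Equate the new curves: 854 - 3P = P - 74, giving 928 = 4P, P = 232, q = 158.
Δq = 158 − 164 = -6.00.

-6.00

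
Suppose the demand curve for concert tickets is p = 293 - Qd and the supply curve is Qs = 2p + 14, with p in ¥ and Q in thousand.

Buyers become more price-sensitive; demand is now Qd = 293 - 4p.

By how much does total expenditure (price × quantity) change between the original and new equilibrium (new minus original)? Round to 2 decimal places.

-13624.50

Before the shock: 293 - p = 2p + 14 ⇒ 279 = 3p ⇒ p = 93, Q = 200.
With the change applied: demand Qd = 293 - 4p, supply Qs = 2p + 14.
Equate the new curves: 293 - 4p = 2p + 14, giving 279 = 6p, p = 46.5, Q = 107.
Expenditure moves from 93×200 = 18600 to 46.5×107 = 4975.5; change = -13624.50.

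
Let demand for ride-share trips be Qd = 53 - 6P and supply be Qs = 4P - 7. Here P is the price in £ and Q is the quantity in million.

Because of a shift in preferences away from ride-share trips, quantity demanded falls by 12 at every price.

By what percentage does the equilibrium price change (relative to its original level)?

-20

Initially, 53 - 6P = 4P - 7, so 60 = 10P and P = 6, Q = 17.
The shock moves the curves to Qd = 41 - 6P and Qs = 4P - 7.
New equilibrium: 41 - 6P = 4P - 7 ⇒ 48 = 10P ⇒ P = 4.8, Q = 12.2.
%ΔP = (4.8 − 6) / 6 × 100 = -20%.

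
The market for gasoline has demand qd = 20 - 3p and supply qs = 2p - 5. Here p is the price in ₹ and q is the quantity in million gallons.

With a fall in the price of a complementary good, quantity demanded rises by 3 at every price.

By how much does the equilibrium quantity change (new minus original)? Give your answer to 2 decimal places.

Initially, 20 - 3p = 2p - 5, so 25 = 5p and p = 5, q = 5.
The new curves are qd = 23 - 3p (demand) and qs = 2p - 5 (supply).
New equilibrium: 23 - 3p = 2p - 5 ⇒ 28 = 5p ⇒ p = 5.6, q = 6.2.
Δq = 6.2 − 5 = +1.20.

+1.20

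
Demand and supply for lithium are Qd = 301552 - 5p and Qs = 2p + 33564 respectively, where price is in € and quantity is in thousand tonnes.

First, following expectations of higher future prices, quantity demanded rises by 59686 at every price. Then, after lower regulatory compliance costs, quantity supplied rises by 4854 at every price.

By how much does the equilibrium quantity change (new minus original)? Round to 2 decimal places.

Original equilibrium: 301552 - 5p = 2p + 33564 gives 267988 = 7p, so p = 38284 and Q = 110132.
The shock moves the curves to Qd = 361238 - 5p and Qs = 2p + 38418.
Setting them equal: 361238 - 5p = 2p + 38418 → 322820 = 7p, so p = 322820/7 ≈ 46117.1429 and Q = 914566/7 ≈ 130652.2857.
ΔQ = 130652.2857 − 110132 = +20520.29.

+20520.29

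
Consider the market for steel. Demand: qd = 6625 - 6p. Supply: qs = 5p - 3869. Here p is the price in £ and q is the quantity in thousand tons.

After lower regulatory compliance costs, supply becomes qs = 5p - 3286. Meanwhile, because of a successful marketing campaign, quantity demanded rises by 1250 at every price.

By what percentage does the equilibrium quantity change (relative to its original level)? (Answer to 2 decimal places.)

Initially, 6625 - 6p = 5p - 3869, so 10494 = 11p and p = 954, q = 901.
The new curves are qd = 7875 - 6p (demand) and qs = 5p - 3286 (supply).
Setting them equal: 7875 - 6p = 5p - 3286 → 11161 = 11p, so p = 11161/11 ≈ 1014.6364 and q = 19659/11 ≈ 1787.1818.
%Δq = (1787.1818 − 901) / 901 × 100 = +98.36%.

+98.36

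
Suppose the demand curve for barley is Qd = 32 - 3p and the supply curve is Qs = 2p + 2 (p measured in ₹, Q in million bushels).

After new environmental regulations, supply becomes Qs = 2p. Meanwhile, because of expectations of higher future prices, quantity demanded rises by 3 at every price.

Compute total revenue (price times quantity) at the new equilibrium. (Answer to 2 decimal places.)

98.00

Before the shock: 32 - 3p = 2p + 2 ⇒ 30 = 5p ⇒ p = 6, Q = 14.
After the shift, demand is Qd = 35 - 3p and supply is Qs = 2p.
Setting them equal: 35 - 3p = 2p → 35 = 5p, so p = 7 and Q = 14.
New expenditure = 7 × 14 = 98.00.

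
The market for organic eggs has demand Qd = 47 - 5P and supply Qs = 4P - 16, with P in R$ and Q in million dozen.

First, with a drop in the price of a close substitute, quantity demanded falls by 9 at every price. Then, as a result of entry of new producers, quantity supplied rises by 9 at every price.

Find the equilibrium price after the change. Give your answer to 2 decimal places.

Initially, 47 - 5P = 4P - 16, so 63 = 9P and P = 7, Q = 12.
The new curves are Qd = 38 - 5P (demand) and Qs = 4P - 7 (supply).
Equate the new curves: 38 - 5P = 4P - 7, giving 45 = 9P, P = 5, Q = 13.

5.00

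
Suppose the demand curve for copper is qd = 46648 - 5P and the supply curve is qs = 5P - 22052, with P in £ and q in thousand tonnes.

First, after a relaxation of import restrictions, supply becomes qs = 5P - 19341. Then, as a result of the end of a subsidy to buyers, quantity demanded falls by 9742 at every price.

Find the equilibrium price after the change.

Solve the original market: 46648 - 5P = 5P - 22052, hence P = 6870 and q = 12298.
With the change applied: demand qd = 36906 - 5P, supply qs = 5P - 19341.
New equilibrium: 36906 - 5P = 5P - 19341 ⇒ 56247 = 10P ⇒ P = 5624.7, q = 8782.5.

5624.7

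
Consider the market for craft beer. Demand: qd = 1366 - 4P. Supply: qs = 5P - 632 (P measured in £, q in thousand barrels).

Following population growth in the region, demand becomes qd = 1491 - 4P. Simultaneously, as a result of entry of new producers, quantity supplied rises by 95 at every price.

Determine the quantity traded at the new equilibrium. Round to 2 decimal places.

Solve the original market: 1366 - 4P = 5P - 632, hence P = 222 and q = 478.
With the change applied: demand qd = 1491 - 4P, supply qs = 5P - 537.
New equilibrium: 1491 - 4P = 5P - 537 ⇒ 2028 = 9P ⇒ P = 676/3 ≈ 225.3333, q = 1769/3 ≈ 589.6667.

589.67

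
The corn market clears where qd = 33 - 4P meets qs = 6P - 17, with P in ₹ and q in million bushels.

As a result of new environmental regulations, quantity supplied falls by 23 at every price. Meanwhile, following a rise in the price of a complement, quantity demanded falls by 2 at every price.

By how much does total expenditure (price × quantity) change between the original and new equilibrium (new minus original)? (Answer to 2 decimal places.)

-46.54

Initially, 33 - 4P = 6P - 17, so 50 = 10P and P = 5, q = 13.
The shock moves the curves to qd = 31 - 4P and qs = 6P - 40.
Setting them equal: 31 - 4P = 6P - 40 → 71 = 10P, so P = 7.1 and q = 2.6.
Expenditure moves from 5×13 = 65 to 7.1×2.6 = 18.46; change = -46.54.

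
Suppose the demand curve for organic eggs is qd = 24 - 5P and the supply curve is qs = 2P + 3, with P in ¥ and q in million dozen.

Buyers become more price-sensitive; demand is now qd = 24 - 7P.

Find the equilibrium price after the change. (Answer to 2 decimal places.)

Solve the original market: 24 - 5P = 2P + 3, hence P = 3 and q = 9.
With the change applied: demand qd = 24 - 7P, supply qs = 2P + 3.
New equilibrium: 24 - 7P = 2P + 3 ⇒ 21 = 9P ⇒ P = 7/3 ≈ 2.3333, q = 23/3 ≈ 7.6667.

2.33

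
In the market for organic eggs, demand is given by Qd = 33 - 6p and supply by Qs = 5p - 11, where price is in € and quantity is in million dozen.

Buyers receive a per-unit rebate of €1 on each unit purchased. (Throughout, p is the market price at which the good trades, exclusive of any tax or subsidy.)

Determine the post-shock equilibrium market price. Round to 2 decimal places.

Original equilibrium: 33 - 6p = 5p - 11 gives 44 = 11p, so p = 4 and Q = 9.
Since buyers' out-of-pocket price is the market price minus the rebate, the effective demand curve becomes Qd = 39 - 6p.
Equate the new curves: 39 - 6p = 5p - 11, giving 50 = 11p, p = 50/11 ≈ 4.5455, Q = 129/11 ≈ 11.7273.

4.55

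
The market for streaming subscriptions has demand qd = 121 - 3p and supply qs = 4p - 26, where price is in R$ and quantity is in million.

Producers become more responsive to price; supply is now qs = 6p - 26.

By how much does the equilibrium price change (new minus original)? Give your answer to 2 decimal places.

-4.67

Before the shock: 121 - 3p = 4p - 26 ⇒ 147 = 7p ⇒ p = 21, q = 58.
After the shift, demand is qd = 121 - 3p and supply is qs = 6p - 26.
Equate the new curves: 121 - 3p = 6p - 26, giving 147 = 9p, p = 49/3 ≈ 16.3333, q = 72.
Δp = 16.3333 − 21 = -4.67.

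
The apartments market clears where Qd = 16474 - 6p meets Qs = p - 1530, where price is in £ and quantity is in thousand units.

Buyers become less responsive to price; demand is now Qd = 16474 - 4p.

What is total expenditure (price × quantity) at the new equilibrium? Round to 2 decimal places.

Solve the original market: 16474 - 6p = p - 1530, hence p = 2572 and Q = 1042.
With the change applied: demand Qd = 16474 - 4p, supply Qs = p - 1530.
Equate the new curves: 16474 - 4p = p - 1530, giving 18004 = 5p, p = 3600.8, Q = 2070.8.
New expenditure = 3600.8 × 2070.8 = 7456536.64.

7456536.64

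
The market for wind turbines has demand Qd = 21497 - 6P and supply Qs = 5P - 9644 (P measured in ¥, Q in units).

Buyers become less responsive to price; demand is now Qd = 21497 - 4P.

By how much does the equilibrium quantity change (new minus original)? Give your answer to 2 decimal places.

Initially, 21497 - 6P = 5P - 9644, so 31141 = 11P and P = 2831, Q = 4511.
After the shift, demand is Qd = 21497 - 4P and supply is Qs = 5P - 9644.
Equate the new curves: 21497 - 4P = 5P - 9644, giving 31141 = 9P, P = 31141/9 ≈ 3460.1111, Q = 68909/9 ≈ 7656.5556.
ΔQ = 7656.5556 − 4511 = +3145.56.

+3145.56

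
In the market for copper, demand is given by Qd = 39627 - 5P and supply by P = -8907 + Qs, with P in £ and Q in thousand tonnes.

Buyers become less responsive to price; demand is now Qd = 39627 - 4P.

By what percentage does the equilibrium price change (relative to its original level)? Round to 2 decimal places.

Initially, 39627 - 5P = P + 8907, so 30720 = 6P and P = 5120, Q = 14027.
The shock moves the curves to Qd = 39627 - 4P and Qs = P + 8907.
Clearing the new market: 39627 - 4P = P + 8907, so P = 6144 and Q = 15051.
%ΔP = (6144 − 5120) / 5120 × 100 = +20.00%.

+20.00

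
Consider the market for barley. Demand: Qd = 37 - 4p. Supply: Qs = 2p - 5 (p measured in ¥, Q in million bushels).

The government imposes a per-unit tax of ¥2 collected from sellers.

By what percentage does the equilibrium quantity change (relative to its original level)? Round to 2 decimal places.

-29.63

Before the shock: 37 - 4p = 2p - 5 ⇒ 42 = 6p ⇒ p = 7, Q = 9.
Since sellers keep the price net of the tax, the effective supply curve becomes Qs = 2p - 9.
New equilibrium: 37 - 4p = 2p - 9 ⇒ 46 = 6p ⇒ p = 23/3 ≈ 7.6667, Q = 19/3 ≈ 6.3333.
%ΔQ = (6.3333 − 9) / 9 × 100 = -29.63%.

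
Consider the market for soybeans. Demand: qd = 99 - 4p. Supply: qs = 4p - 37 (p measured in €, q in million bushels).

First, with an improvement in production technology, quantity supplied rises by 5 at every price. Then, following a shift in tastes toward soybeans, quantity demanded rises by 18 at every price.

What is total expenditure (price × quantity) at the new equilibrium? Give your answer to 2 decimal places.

791.56

Solve the original market: 99 - 4p = 4p - 37, hence p = 17 and q = 31.
The shock moves the curves to qd = 117 - 4p and qs = 4p - 32.
Equate the new curves: 117 - 4p = 4p - 32, giving 149 = 8p, p = 18.625, q = 42.5.
New expenditure = 18.625 × 42.5 = 791.56.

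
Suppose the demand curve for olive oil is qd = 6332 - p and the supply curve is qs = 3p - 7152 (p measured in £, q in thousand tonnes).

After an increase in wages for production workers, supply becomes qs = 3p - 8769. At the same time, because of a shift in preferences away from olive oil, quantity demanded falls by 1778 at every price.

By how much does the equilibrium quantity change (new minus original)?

-1737.75

Before the shock: 6332 - p = 3p - 7152 ⇒ 13484 = 4p ⇒ p = 3371, q = 2961.
The shock moves the curves to qd = 4554 - p and qs = 3p - 8769.
New equilibrium: 4554 - p = 3p - 8769 ⇒ 13323 = 4p ⇒ p = 3330.75, q = 1223.25.
Δq = 1223.25 − 2961 = -1737.75.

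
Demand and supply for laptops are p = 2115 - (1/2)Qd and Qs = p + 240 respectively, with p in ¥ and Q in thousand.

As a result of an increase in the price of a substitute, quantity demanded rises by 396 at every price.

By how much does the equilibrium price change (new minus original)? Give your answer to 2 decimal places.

+132.00

Original equilibrium: 4230 - 2p = p + 240 gives 3990 = 3p, so p = 1330 and Q = 1570.
The new curves are Qd = 4626 - 2p (demand) and Qs = p + 240 (supply).
New equilibrium: 4626 - 2p = p + 240 ⇒ 4386 = 3p ⇒ p = 1462, Q = 1702.
Δp = 1462 − 1330 = +132.00.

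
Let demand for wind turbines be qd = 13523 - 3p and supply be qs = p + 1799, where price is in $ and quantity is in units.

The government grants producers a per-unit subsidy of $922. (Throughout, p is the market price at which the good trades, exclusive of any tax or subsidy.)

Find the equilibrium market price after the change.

Original equilibrium: 13523 - 3p = p + 1799 gives 11724 = 4p, so p = 2931 and q = 4730.
Since sellers receive the price plus the subsidy, the effective supply curve becomes qs = p + 2721.
Clearing the new market: 13523 - 3p = p + 2721, so p = 2700.5 and q = 5421.5.

2700.5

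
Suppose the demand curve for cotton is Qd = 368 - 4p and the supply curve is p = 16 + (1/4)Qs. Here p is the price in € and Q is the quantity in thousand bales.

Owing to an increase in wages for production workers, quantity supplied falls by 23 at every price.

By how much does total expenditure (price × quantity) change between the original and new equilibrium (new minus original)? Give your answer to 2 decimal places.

Original equilibrium: 368 - 4p = 4p - 64 gives 432 = 8p, so p = 54 and Q = 152.
With the change applied: demand Qd = 368 - 4p, supply Qs = 4p - 87.
Clearing the new market: 368 - 4p = 4p - 87, so p = 56.875 and Q = 140.5.
Expenditure moves from 54×152 = 8208 to 56.875×140.5 = 7990.9375; change = -217.06.

-217.06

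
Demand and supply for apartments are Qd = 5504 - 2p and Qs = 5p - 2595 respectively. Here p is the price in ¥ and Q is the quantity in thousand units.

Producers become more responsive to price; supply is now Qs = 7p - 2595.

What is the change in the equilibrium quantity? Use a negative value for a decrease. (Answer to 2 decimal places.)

Initially, 5504 - 2p = 5p - 2595, so 8099 = 7p and p = 1157, Q = 3190.
With the change applied: demand Qd = 5504 - 2p, supply Qs = 7p - 2595.
Equate the new curves: 5504 - 2p = 7p - 2595, giving 8099 = 9p, p = 8099/9 ≈ 899.8889, Q = 33338/9 ≈ 3704.2222.
ΔQ = 3704.2222 − 3190 = +514.22.

+514.22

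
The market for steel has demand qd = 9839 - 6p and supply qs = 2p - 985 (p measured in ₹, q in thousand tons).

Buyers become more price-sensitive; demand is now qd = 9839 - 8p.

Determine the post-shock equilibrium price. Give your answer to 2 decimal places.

1082.40

Before the shock: 9839 - 6p = 2p - 985 ⇒ 10824 = 8p ⇒ p = 1353, q = 1721.
The new curves are qd = 9839 - 8p (demand) and qs = 2p - 985 (supply).
New equilibrium: 9839 - 8p = 2p - 985 ⇒ 10824 = 10p ⇒ p = 1082.4, q = 1179.8.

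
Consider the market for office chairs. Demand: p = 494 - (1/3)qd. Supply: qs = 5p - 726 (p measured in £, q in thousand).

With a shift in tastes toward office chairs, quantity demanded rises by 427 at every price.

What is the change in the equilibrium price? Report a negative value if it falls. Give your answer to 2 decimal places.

+53.38

Original equilibrium: 1482 - 3p = 5p - 726 gives 2208 = 8p, so p = 276 and q = 654.
The shock moves the curves to qd = 1909 - 3p and qs = 5p - 726.
Clearing the new market: 1909 - 3p = 5p - 726, so p = 329.375 and q = 920.875.
Δp = 329.375 − 276 = +53.38.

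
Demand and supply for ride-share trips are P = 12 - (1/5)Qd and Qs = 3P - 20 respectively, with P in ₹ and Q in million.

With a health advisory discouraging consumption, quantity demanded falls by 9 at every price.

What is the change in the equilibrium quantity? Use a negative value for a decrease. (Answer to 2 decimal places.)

-3.38

Original equilibrium: 60 - 5P = 3P - 20 gives 80 = 8P, so P = 10 and Q = 10.
After the shift, demand is Qd = 51 - 5P and supply is Qs = 3P - 20.
New equilibrium: 51 - 5P = 3P - 20 ⇒ 71 = 8P ⇒ P = 8.875, Q = 6.625.
ΔQ = 6.625 − 10 = -3.38.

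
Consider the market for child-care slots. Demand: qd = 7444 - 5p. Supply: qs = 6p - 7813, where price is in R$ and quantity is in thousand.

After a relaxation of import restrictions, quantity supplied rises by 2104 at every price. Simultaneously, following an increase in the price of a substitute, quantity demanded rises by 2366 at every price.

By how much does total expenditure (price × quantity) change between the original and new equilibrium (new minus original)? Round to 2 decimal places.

Solve the original market: 7444 - 5p = 6p - 7813, hence p = 1387 and q = 509.
The shock moves the curves to qd = 9810 - 5p and qs = 6p - 5709.
Clearing the new market: 9810 - 5p = 6p - 5709, so p = 15519/11 ≈ 1410.8182 and q = 30315/11 ≈ 2755.9091.
Expenditure moves from 1387×509 = 705983 to 1410.8182×2755.9091 = 3888086.6529; change = +3182103.65.

+3182103.65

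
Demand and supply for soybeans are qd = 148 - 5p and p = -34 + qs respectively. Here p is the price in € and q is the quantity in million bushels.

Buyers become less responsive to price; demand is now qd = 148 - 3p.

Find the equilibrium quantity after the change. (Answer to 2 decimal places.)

62.50

Original equilibrium: 148 - 5p = p + 34 gives 114 = 6p, so p = 19 and q = 53.
The shock moves the curves to qd = 148 - 3p and qs = p + 34.
Setting them equal: 148 - 3p = p + 34 → 114 = 4p, so p = 28.5 and q = 62.5.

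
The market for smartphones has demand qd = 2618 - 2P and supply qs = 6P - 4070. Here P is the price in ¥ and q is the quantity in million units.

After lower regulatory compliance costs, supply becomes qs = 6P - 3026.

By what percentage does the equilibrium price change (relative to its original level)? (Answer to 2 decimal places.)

-15.61

Before the shock: 2618 - 2P = 6P - 4070 ⇒ 6688 = 8P ⇒ P = 836, q = 946.
The new curves are qd = 2618 - 2P (demand) and qs = 6P - 3026 (supply).
New equilibrium: 2618 - 2P = 6P - 3026 ⇒ 5644 = 8P ⇒ P = 705.5, q = 1207.
%ΔP = (705.5 − 836) / 836 × 100 = -15.61%.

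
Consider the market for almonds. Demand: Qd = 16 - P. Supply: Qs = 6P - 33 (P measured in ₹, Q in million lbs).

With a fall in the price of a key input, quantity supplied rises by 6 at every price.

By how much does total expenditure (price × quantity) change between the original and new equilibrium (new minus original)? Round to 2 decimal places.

Initially, 16 - P = 6P - 33, so 49 = 7P and P = 7, Q = 9.
The new curves are Qd = 16 - P (demand) and Qs = 6P - 27 (supply).
New equilibrium: 16 - P = 6P - 27 ⇒ 43 = 7P ⇒ P = 43/7 ≈ 6.1429, Q = 69/7 ≈ 9.8571.
Expenditure moves from 7×9 = 63 to 6.1429×9.8571 = 60.5510; change = -2.45.

-2.45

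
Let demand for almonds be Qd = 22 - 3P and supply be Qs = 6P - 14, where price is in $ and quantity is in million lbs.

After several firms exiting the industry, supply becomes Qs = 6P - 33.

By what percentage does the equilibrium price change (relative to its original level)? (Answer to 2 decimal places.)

Before the shock: 22 - 3P = 6P - 14 ⇒ 36 = 9P ⇒ P = 4, Q = 10.
The shock moves the curves to Qd = 22 - 3P and Qs = 6P - 33.
Setting them equal: 22 - 3P = 6P - 33 → 55 = 9P, so P = 55/9 ≈ 6.1111 and Q = 11/3 ≈ 3.6667.
%ΔP = (6.1111 − 4) / 4 × 100 = +52.78%.

+52.78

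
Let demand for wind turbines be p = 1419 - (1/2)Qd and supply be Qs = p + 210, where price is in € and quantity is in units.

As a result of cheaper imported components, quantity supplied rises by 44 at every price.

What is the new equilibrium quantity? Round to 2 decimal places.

1115.33

Solve the original market: 2838 - 2p = p + 210, hence p = 876 and Q = 1086.
The shock moves the curves to Qd = 2838 - 2p and Qs = p + 254.
Setting them equal: 2838 - 2p = p + 254 → 2584 = 3p, so p = 2584/3 ≈ 861.3333 and Q = 3346/3 ≈ 1115.3333.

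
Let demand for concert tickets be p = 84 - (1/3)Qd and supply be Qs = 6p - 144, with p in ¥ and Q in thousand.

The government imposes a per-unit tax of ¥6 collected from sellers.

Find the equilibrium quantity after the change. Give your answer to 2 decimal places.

108.00

Initially, 252 - 3p = 6p - 144, so 396 = 9p and p = 44, Q = 120.
Since sellers keep the price net of the tax, the effective supply curve becomes Qs = 6p - 180.
Setting them equal: 252 - 3p = 6p - 180 → 432 = 9p, so p = 48 and Q = 108.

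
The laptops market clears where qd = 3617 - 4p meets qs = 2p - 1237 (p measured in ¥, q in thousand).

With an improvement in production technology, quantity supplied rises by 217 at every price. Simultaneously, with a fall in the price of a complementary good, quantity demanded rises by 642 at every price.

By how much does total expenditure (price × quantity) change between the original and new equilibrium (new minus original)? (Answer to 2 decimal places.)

+342554.39

Initially, 3617 - 4p = 2p - 1237, so 4854 = 6p and p = 809, q = 381.
The shock moves the curves to qd = 4259 - 4p and qs = 2p - 1020.
Setting them equal: 4259 - 4p = 2p - 1020 → 5279 = 6p, so p = 5279/6 ≈ 879.8333 and q = 2219/3 ≈ 739.6667.
Expenditure moves from 809×381 = 308229 to 879.8333×739.6667 = 650783.3889; change = +342554.39.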